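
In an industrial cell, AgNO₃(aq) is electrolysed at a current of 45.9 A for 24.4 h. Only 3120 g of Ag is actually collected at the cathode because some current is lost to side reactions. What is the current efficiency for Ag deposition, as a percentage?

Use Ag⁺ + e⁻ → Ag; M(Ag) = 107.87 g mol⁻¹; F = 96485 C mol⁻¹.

Q = I·t = 45.90 × 87840 = 4032000 C; n(e⁻) = 4032000/96485 = 41.79 mol.
Theoretical n(Ag) = n(e⁻)/1 = 41.79 mol, i.e. m_theo = 41.79 × 107.87 = 4508 g.
Efficiency = m_actual / m_theo = 3120 / 4508 = 69.2 %.

69.2 %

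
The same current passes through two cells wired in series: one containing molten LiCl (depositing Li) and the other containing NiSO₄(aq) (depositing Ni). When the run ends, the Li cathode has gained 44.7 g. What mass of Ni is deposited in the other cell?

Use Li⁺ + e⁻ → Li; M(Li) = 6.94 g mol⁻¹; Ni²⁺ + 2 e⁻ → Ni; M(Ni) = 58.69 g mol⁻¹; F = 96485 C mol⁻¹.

189 g

n(Li) = 44.7 / 6.94 = 6.441 mol.
Since Li⁺ + e⁻ → Li, n(e⁻) passed = 1 × 6.441 = 6.441 mol.
Cells in series carry the same charge, so the same 6.441 mol of electrons passes through cell 2.
Ni²⁺ + 2 e⁻ → Ni, so n(Ni) = 6.441 / 2 = 3.220 mol.
m(Ni) = 3.220 × 58.69 = 189 g.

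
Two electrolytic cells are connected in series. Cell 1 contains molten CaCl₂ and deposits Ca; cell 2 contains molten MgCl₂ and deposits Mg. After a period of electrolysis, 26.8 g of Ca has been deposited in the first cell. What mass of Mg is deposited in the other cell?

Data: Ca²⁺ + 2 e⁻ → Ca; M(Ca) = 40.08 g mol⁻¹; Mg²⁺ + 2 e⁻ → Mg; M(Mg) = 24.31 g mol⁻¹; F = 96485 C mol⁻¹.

16.3 g

n(Ca) = 26.8 / 40.08 = 0.6687 mol.
Since Ca²⁺ + 2 e⁻ → Ca, n(e⁻) passed = 2 × 0.6687 = 1.337 mol.
Cells in series carry the same charge, so the same 1.337 mol of electrons passes through cell 2.
Mg²⁺ + 2 e⁻ → Mg, so n(Mg) = 1.337 / 2 = 0.6687 mol.
m(Mg) = 0.6687 × 24.31 = 16.3 g.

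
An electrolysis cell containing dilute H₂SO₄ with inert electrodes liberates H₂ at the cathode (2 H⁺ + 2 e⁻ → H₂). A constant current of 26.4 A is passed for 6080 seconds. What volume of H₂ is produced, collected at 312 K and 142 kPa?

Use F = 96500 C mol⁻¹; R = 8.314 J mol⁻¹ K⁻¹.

15.2 L

Q = I·t = 26.40 A × 6080.0 s = 160500 C.
n(e⁻) = Q/F = 160500 / 96500 = 1.663 mol.
2 electrons are transferred per H₂ molecule, so n(H₂) = 1.663 / 2 = 0.8317 mol.
V = nRT/P = (0.8317 × 8.314 × 312) / (142 × 10³ Pa) = 0.0152 m³ = 15.2 L.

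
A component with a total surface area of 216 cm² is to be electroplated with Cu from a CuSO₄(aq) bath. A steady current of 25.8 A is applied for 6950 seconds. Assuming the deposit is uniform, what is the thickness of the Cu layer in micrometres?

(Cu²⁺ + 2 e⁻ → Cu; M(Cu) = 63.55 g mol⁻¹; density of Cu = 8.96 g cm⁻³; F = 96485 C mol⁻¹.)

Q = I·t = 25.80 × 6950.0 = 179300 C; n(e⁻) = 1.858 mol.
n(Cu) = n(e⁻)/2 = 0.9292 mol, so m = 0.9292 × 63.55 = 59.05 g.
Volume = m/ρ = 59.05 / 8.96 = 6.591 cm³.
Thickness = V/A = 6.591 / 216 = 0.0305 cm = 305 μm.

305 μm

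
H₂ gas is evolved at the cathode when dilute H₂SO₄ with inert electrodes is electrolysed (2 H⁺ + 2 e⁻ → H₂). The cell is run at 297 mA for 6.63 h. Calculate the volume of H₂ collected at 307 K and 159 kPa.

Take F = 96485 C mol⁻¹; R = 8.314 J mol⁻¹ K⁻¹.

0.590 L

Q = I·t = 0.2970 A × 23868 s = 7089 C.
n(e⁻) = Q/F = 7089 / 96485 = 0.07347 mol.
2 electrons are transferred per H₂ molecule, so n(H₂) = 0.07347 / 2 = 0.03674 mol.
V = nRT/P = (0.03674 × 8.314 × 307) / (159 × 10³ Pa) = 5.90 × 10⁻⁴ m³ = 0.590 L.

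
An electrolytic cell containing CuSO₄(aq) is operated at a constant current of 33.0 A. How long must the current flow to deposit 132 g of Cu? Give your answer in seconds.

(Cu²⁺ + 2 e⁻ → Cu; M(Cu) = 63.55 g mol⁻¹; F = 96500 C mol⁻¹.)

12100 s

n(Cu) = m/M = 132 / 63.55 = 2.077 mol.
Each Cu atom requires 2 electrons, so n(e⁻) = 2 × 2.077 = 4.154 mol.
Q = n(e⁻)·F = 4.154 × 96500 = 400900 C.
t = Q/I = 400900 / 33.00 A = 12150 s.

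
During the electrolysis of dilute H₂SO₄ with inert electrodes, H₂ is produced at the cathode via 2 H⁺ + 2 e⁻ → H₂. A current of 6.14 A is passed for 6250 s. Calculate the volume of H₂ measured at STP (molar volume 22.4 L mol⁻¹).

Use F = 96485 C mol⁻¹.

4.45 L

Q = I·t = 6.140 A × 6250.0 s = 38380 C.
n(e⁻) = Q/F = 38380 / 96485 = 0.3977 mol.
2 electrons are transferred per H₂ molecule, so n(H₂) = 0.3977 / 2 = 0.1989 mol.
V = n × V_m = 0.1989 × 22.4 = 4.45 L.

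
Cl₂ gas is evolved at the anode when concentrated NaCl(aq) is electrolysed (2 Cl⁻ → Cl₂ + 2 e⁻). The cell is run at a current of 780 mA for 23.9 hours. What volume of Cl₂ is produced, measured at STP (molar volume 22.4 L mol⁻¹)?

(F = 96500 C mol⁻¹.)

7.79 L

Q = I·t = 0.7800 A × 86040 s = 67110 C.
n(e⁻) = Q/F = 67110 / 96500 = 0.6955 mol.
2 electrons are transferred per Cl₂ molecule, so n(Cl₂) = 0.6955 / 2 = 0.3477 mol.
V = n × V_m = 0.3477 × 22.4 = 7.79 L.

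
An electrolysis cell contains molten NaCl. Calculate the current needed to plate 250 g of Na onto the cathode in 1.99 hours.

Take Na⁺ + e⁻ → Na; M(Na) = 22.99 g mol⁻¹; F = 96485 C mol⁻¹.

n(Na) = 250 / 22.99 = 10.87 mol.
n(e⁻) = 1 × 10.87 = 10.87 mol.
Q = n(e⁻)·F = 10.87 × 96485 = 1049000 C.
I = Q/t = 1049000 / 7164.0 s = 146 A.

146 A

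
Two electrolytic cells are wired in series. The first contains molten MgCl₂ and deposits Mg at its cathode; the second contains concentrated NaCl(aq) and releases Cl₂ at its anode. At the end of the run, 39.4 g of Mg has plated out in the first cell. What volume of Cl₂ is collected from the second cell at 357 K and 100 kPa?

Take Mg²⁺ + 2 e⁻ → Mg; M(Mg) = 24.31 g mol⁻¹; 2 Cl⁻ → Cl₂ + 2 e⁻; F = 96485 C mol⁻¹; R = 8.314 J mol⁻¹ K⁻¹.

48.1 L

n(Mg) = 39.4 / 24.31 = 1.621 mol, so n(e⁻) = 2 × 1.621 = 3.241 mol.
The cells are in series, so the same 3.241 mol of electrons passes through the second cell.
2 Cl⁻ → Cl₂ + 2 e⁻ — 2 mol e⁻ per mol Cl₂, so n(Cl₂) = 3.241/2 = 1.621 mol.
V = nRT/P = (1.621 × 8.314 × 357) / (100 × 10³) = 0.0481 m³ = 48.1 L.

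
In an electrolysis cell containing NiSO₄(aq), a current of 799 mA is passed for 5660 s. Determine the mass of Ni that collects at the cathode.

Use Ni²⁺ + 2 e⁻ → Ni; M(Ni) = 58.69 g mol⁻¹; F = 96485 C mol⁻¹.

1.38 g

Q = I·t = 0.7990 A × 5660.0 s = 4522 C.
n(e⁻) = Q/F = 4522 / 96485 = 0.04687 mol.
Ni²⁺ + 2 e⁻ → Ni, so n(Ni) = n(e⁻)/2 = 0.02344 mol.
m = n·M = 0.02344 × 58.69 = 1.38 g.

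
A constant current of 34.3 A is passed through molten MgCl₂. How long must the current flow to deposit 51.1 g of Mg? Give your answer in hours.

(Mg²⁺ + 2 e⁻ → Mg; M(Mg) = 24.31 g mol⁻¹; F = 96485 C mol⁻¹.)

n(Mg) = m/M = 51.1 / 24.31 = 2.102 mol.
Each Mg atom requires 2 electrons, so n(e⁻) = 2 × 2.102 = 4.204 mol.
Q = n(e⁻)·F = 4.204 × 96485 = 405600 C.
t = Q/I = 405600 / 34.30 A = 11830 s = 3.28 h.

3.28 h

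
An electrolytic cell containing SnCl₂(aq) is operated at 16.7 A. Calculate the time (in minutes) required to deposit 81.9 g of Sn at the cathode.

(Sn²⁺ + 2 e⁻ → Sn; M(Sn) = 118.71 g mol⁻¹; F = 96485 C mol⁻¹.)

n(Sn) = m/M = 81.9 / 118.71 = 0.6899 mol.
Each Sn atom requires 2 electrons, so n(e⁻) = 2 × 0.6899 = 1.380 mol.
Q = n(e⁻)·F = 1.380 × 96485 = 133100 C.
t = Q/I = 133100 / 16.70 A = 7972 s = 133 min.

133 min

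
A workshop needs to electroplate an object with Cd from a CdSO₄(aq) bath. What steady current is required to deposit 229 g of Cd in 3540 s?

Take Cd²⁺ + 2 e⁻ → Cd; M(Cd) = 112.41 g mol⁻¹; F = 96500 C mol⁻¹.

n(Cd) = 229 / 112.41 = 2.037 mol.
n(e⁻) = 2 × 2.037 = 4.074 mol.
Q = n(e⁻)·F = 4.074 × 96500 = 393200 C.
I = Q/t = 393200 / 3540.0 s = 111 A.

111 A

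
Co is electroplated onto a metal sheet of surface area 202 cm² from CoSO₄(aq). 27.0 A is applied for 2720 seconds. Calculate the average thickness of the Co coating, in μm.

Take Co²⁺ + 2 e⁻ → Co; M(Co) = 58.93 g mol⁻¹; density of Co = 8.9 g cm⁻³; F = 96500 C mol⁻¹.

125 μm

Q = I·t = 27.00 × 2720.0 = 73440 C; n(e⁻) = 0.7610 mol.
n(Co) = n(e⁻)/2 = 0.3805 mol, so m = 0.3805 × 58.93 = 22.42 g.
Volume = m/ρ = 22.42 / 8.9 = 2.520 cm³.
Thickness = V/A = 2.520 / 202 = 0.0125 cm = 125 μm.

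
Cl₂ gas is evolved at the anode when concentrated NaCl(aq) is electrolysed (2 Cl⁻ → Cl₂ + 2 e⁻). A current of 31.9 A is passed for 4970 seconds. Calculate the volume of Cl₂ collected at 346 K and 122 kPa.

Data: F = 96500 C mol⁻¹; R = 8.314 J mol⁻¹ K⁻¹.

Q = I·t = 31.90 A × 4970.0 s = 158500 C.
n(e⁻) = Q/F = 158500 / 96500 = 1.643 mol.
2 electrons are transferred per Cl₂ molecule, so n(Cl₂) = 1.643 / 2 = 0.8215 mol.
V = nRT/P = (0.8215 × 8.314 × 346) / (122 × 10³ Pa) = 0.0194 m³ = 19.4 L.

19.4 L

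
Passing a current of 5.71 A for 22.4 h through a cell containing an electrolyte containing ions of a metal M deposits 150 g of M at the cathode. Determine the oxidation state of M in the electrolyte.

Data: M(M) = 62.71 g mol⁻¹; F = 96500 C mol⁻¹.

+2

Q = I·t = 5.710 A × 80640 s = 460500 C, so n(e⁻) = 460500/96500 = 4.772 mol.
n(M) deposited = 150 / 62.71 = 2.392 mol.
Electrons per atom = n(e⁻)/n(M) = 4.772 / 2.392 = 1.99 ≈ 2, so the ion is M²⁺.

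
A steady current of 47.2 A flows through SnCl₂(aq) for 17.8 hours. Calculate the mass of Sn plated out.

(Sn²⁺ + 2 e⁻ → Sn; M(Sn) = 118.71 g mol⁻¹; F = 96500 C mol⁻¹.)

1860 g

Q = I·t = 47.20 A × 64080 s = 3025000 C.
n(e⁻) = Q/F = 3025000 / 96500 = 31.34 mol.
Sn²⁺ + 2 e⁻ → Sn, so n(Sn) = n(e⁻)/2 = 15.67 mol.
m = n·M = 15.67 × 118.71 = 1860 g.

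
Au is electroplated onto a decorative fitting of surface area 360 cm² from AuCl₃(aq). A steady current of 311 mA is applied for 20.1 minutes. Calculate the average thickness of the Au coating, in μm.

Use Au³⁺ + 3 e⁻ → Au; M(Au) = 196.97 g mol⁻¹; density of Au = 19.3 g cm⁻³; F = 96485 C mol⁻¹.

Q = I·t = 0.3110 × 1206.0 = 375.1 C; n(e⁻) = 0.003887 mol.
n(Au) = n(e⁻)/3 = 0.001296 mol, so m = 0.001296 × 196.97 = 0.2552 g.
Volume = m/ρ = 0.2552 / 19.3 = 0.01322 cm³.
Thickness = V/A = 0.01322 / 360 = 3.67 × 10⁻⁵ cm = 0.367 μm.

0.367 μm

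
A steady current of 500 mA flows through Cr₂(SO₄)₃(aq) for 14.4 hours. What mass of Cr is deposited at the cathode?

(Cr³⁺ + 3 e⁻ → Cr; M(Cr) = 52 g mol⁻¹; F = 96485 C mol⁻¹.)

4.66 g

Q = I·t = 0.5000 A × 51840 s = 25920 C.
n(e⁻) = Q/F = 25920 / 96485 = 0.2686 mol.
Cr³⁺ + 3 e⁻ → Cr, so n(Cr) = n(e⁻)/3 = 0.08955 mol.
m = n·M = 0.08955 × 52 = 4.66 g.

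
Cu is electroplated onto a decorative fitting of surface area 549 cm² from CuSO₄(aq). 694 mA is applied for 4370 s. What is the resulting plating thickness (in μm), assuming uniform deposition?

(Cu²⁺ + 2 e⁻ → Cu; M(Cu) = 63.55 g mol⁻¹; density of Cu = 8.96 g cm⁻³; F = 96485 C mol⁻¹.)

2.03 μm

Q = I·t = 0.6940 × 4370.0 = 3033 C; n(e⁻) = 0.03143 mol.
n(Cu) = n(e⁻)/2 = 0.01572 mol, so m = 0.01572 × 63.55 = 0.9988 g.
Volume = m/ρ = 0.9988 / 8.96 = 0.1115 cm³.
Thickness = V/A = 0.1115 / 549 = 2.03 × 10⁻⁴ cm = 2.03 μm.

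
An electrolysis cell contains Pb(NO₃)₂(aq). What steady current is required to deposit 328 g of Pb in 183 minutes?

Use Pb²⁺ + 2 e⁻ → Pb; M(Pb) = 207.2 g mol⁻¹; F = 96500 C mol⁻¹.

n(Pb) = 328 / 207.2 = 1.583 mol.
n(e⁻) = 2 × 1.583 = 3.166 mol.
Q = n(e⁻)·F = 3.166 × 96500 = 305500 C.
I = Q/t = 305500 / 10980 s = 27.8 A.

27.8 A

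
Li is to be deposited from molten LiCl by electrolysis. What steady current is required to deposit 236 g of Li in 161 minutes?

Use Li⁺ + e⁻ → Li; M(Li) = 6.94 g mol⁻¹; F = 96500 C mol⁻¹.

n(Li) = 236 / 6.94 = 34.01 mol.
n(e⁻) = 1 × 34.01 = 34.01 mol.
Q = n(e⁻)·F = 34.01 × 96500 = 3282000 C.
I = Q/t = 3282000 / 9660.0 s = 340 A.

340 A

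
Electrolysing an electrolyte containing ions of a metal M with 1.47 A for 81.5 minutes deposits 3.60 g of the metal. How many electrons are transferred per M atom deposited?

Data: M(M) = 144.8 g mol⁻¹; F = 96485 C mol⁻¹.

3

Q = I·t = 1.470 A × 4890.0 s = 7188 C, so n(e⁻) = 7188/96485 = 0.07450 mol.
n(M) deposited = 3.60 / 144.8 = 0.02486 mol.
Electrons per atom = n(e⁻)/n(M) = 0.07450 / 0.02486 = 3.00 ≈ 3, so the ion is M³⁺.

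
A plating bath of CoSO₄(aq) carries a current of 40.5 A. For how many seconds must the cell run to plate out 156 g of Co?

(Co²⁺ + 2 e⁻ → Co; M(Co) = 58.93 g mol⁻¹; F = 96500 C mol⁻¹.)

12600 s

n(Co) = m/M = 156 / 58.93 = 2.647 mol.
Each Co atom requires 2 electrons, so n(e⁻) = 2 × 2.647 = 5.294 mol.
Q = n(e⁻)·F = 5.294 × 96500 = 510900 C.
t = Q/I = 510900 / 40.50 A = 12620 s.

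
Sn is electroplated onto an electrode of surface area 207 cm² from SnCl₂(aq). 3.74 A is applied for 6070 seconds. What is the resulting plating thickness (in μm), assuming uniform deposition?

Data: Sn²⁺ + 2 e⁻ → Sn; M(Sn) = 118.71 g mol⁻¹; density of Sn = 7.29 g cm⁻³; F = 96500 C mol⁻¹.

92.5 μm

Q = I·t = 3.740 × 6070.0 = 22700 C; n(e⁻) = 0.2353 mol.
n(Sn) = n(e⁻)/2 = 0.1176 mol, so m = 0.1176 × 118.71 = 13.96 g.
Volume = m/ρ = 13.96 / 7.29 = 1.915 cm³.
Thickness = V/A = 1.915 / 207 = 0.00925 cm = 92.5 μm.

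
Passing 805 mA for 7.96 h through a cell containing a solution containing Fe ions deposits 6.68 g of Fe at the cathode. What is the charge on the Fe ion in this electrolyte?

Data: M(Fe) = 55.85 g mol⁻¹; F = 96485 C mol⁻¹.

Q = I·t = 0.8050 A × 28656 s = 23070 C, so n(e⁻) = 23070/96485 = 0.2391 mol.
n(Fe) deposited = 6.68 / 55.85 = 0.1196 mol.
Electrons per atom = n(e⁻)/n(Fe) = 0.2391 / 0.1196 = 2.00 ≈ 2, so the ion is Fe²⁺.

+2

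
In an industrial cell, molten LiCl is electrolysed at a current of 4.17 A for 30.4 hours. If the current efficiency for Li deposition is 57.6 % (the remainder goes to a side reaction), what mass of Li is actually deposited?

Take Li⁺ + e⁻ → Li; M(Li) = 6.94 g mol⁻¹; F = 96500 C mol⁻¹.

18.9 g

Q = I·t = 4.170 × 109440 = 456400 C.
n(e⁻) = 456400/96500 = 4.729 mol; theoretically n(Li) = 4.729/1 = 4.729 mol, m_theo = 32.82 g.
At 57.6 % efficiency, m_actual = 0.576 × 32.82 = 18.9 g.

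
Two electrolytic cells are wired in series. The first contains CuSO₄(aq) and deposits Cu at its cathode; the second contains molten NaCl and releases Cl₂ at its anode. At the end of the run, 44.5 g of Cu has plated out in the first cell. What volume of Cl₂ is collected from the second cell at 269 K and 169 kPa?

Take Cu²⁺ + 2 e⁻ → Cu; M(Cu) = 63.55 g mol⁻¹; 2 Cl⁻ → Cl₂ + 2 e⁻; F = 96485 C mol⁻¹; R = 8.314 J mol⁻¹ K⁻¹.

n(Cu) = 44.5 / 63.55 = 0.7002 mol, so n(e⁻) = 2 × 0.7002 = 1.400 mol.
The cells are in series, so the same 1.400 mol of electrons passes through the second cell.
2 Cl⁻ → Cl₂ + 2 e⁻ — 2 mol e⁻ per mol Cl₂, so n(Cl₂) = 1.400/2 = 0.7002 mol.
V = nRT/P = (0.7002 × 8.314 × 269) / (169 × 10³) = 0.00927 m³ = 9.27 L.

9.27 L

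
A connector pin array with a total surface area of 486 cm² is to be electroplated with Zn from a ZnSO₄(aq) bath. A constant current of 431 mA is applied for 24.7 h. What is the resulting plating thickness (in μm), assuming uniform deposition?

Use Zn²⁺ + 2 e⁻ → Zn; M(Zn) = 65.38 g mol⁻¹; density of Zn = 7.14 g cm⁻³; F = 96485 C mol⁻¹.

Q = I·t = 0.4310 × 88920 = 38320 C; n(e⁻) = 0.3972 mol.
n(Zn) = n(e⁻)/2 = 0.1986 mol, so m = 0.1986 × 65.38 = 12.98 g.
Volume = m/ρ = 12.98 / 7.14 = 1.819 cm³.
Thickness = V/A = 1.819 / 486 = 0.00374 cm = 37.4 μm.

37.4 μm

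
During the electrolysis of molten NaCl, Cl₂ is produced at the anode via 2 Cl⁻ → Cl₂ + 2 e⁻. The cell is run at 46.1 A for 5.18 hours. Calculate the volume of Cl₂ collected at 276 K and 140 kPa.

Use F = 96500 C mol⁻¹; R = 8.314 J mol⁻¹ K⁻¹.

Q = I·t = 46.10 A × 18648 s = 859700 C.
n(e⁻) = Q/F = 859700 / 96500 = 8.909 mol.
2 electrons are transferred per Cl₂ molecule, so n(Cl₂) = 8.909 / 2 = 4.454 mol.
V = nRT/P = (4.454 × 8.314 × 276) / (140 × 10³ Pa) = 0.0730 m³ = 73.0 L.

73.0 L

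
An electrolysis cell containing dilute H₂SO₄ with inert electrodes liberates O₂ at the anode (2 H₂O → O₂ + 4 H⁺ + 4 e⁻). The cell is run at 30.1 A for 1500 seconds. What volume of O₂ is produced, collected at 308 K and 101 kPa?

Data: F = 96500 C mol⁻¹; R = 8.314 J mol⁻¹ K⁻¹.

2.97 L

Q = I·t = 30.10 A × 1500.0 s = 45150 C.
n(e⁻) = Q/F = 45150 / 96500 = 0.4679 mol.
4 electrons are transferred per O₂ molecule, so n(O₂) = 0.4679 / 4 = 0.1170 mol.
V = nRT/P = (0.1170 × 8.314 × 308) / (101 × 10³ Pa) = 0.00297 m³ = 2.97 L.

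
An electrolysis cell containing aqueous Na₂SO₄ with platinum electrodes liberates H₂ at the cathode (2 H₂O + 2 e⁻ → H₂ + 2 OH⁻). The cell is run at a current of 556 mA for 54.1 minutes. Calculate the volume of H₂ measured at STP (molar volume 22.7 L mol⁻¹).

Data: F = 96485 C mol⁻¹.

0.212 L

Q = I·t = 0.5560 A × 3246.0 s = 1805 C.
n(e⁻) = Q/F = 1805 / 96485 = 0.01871 mol.
2 electrons are transferred per H₂ molecule, so n(H₂) = 0.01871 / 2 = 0.009353 mol.
V = n × V_m = 0.009353 × 22.7 = 0.212 L.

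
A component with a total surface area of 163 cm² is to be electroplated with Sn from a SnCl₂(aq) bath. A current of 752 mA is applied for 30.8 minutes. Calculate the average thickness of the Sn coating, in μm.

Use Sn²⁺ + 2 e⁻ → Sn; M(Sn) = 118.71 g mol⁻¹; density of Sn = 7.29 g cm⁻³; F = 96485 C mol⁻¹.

7.19 μm

Q = I·t = 0.7520 × 1848.0 = 1390 C; n(e⁻) = 0.01440 mol.
n(Sn) = n(e⁻)/2 = 0.007202 mol, so m = 0.007202 × 118.71 = 0.8549 g.
Volume = m/ρ = 0.8549 / 7.29 = 0.1173 cm³.
Thickness = V/A = 0.1173 / 163 = 7.19 × 10⁻⁴ cm = 7.19 μm.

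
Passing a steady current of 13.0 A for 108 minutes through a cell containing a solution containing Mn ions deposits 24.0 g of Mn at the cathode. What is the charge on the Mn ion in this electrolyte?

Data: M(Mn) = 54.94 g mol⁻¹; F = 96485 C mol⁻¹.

+2

Q = I·t = 13.00 A × 6480.0 s = 84240 C, so n(e⁻) = 84240/96485 = 0.8731 mol.
n(Mn) deposited = 24.0 / 54.94 = 0.4368 mol.
Electrons per atom = n(e⁻)/n(Mn) = 0.8731 / 0.4368 = 2.00 ≈ 2, so the ion is Mn²⁺.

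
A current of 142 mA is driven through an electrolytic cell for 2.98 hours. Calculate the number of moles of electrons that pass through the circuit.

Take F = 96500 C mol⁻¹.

Q = I·t = 0.1420 A × 10728 s = 1523 C.
n(e⁻) = Q/F = 1523 / 96500 = 0.0158 mol.

0.0158 mol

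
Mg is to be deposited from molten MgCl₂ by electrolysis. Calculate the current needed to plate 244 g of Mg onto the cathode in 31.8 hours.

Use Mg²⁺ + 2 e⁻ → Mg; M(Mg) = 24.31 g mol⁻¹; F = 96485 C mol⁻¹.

n(Mg) = 244 / 24.31 = 10.04 mol.
n(e⁻) = 2 × 10.04 = 20.07 mol.
Q = n(e⁻)·F = 20.07 × 96485 = 1937000 C.
I = Q/t = 1937000 / 114480 s = 16.9 A.

16.9 A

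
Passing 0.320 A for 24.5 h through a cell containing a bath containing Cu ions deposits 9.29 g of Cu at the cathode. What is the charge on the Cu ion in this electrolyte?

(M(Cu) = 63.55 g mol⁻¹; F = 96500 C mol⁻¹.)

Q = I·t = 0.3200 A × 88200 s = 28220 C, so n(e⁻) = 28220/96500 = 0.2925 mol.
n(Cu) deposited = 9.29 / 63.55 = 0.1462 mol.
Electrons per atom = n(e⁻)/n(Cu) = 0.2925 / 0.1462 = 2.00 ≈ 2, so the ion is Cu²⁺.

+2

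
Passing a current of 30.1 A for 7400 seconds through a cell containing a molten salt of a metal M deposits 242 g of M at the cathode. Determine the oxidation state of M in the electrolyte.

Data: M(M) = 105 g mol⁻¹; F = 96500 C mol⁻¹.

+1

Q = I·t = 30.10 A × 7400.0 s = 222700 C, so n(e⁻) = 222700/96500 = 2.308 mol.
n(M) deposited = 242 / 105 = 2.305 mol.
Electrons per atom = n(e⁻)/n(M) = 2.308 / 2.305 = 1.00 ≈ 1, so the ion is M⁺.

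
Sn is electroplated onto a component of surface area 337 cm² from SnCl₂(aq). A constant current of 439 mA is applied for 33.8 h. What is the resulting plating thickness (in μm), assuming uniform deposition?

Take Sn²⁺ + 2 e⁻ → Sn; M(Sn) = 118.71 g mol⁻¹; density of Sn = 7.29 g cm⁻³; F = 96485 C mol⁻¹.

134 μm

Q = I·t = 0.4390 × 121680 = 53420 C; n(e⁻) = 0.5536 mol.
n(Sn) = n(e⁻)/2 = 0.2768 mol, so m = 0.2768 × 118.71 = 32.86 g.
Volume = m/ρ = 32.86 / 7.29 = 4.508 cm³.
Thickness = V/A = 4.508 / 337 = 0.0134 cm = 134 μm.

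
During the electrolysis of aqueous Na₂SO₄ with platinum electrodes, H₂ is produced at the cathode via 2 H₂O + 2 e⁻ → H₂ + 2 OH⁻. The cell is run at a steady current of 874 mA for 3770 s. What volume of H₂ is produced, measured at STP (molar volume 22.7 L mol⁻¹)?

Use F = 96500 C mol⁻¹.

0.388 L

Q = I·t = 0.8740 A × 3770.0 s = 3295 C.
n(e⁻) = Q/F = 3295 / 96500 = 0.03414 mol.
2 electrons are transferred per H₂ molecule, so n(H₂) = 0.03414 / 2 = 0.01707 mol.
V = n × V_m = 0.01707 × 22.7 = 0.388 L.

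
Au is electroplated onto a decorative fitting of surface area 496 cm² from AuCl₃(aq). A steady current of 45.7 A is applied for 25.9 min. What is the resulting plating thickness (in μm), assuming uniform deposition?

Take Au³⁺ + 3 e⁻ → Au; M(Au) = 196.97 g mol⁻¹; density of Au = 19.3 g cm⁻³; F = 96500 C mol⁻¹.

Q = I·t = 45.70 × 1554.0 = 71020 C; n(e⁻) = 0.7359 mol.
n(Au) = n(e⁻)/3 = 0.2453 mol, so m = 0.2453 × 196.97 = 48.32 g.
Volume = m/ρ = 48.32 / 19.3 = 2.504 cm³.
Thickness = V/A = 2.504 / 496 = 0.00505 cm = 50.5 μm.

50.5 μm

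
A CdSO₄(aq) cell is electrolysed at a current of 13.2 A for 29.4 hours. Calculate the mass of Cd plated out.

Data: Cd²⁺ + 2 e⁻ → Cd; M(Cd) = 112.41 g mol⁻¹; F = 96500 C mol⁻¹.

814 g

Q = I·t = 13.20 A × 105840 s = 1397000 C.
n(e⁻) = Q/F = 1397000 / 96500 = 14.48 mol.
Cd²⁺ + 2 e⁻ → Cd, so n(Cd) = n(e⁻)/2 = 7.239 mol.
m = n·M = 7.239 × 112.41 = 814 g.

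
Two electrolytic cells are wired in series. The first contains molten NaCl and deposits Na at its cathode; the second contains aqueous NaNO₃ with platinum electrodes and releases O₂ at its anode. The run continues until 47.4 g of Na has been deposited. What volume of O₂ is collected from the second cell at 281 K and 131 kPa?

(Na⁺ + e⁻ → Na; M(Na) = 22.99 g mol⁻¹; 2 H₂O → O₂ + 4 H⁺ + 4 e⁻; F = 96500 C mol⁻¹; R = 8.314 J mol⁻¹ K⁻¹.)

n(Na) = 47.4 / 22.99 = 2.062 mol, so n(e⁻) = 1 × 2.062 = 2.062 mol.
The cells are in series, so the same 2.062 mol of electrons passes through the second cell.
2 H₂O → O₂ + 4 H⁺ + 4 e⁻ — 4 mol e⁻ per mol O₂, so n(O₂) = 2.062/4 = 0.5154 mol.
V = nRT/P = (0.5154 × 8.314 × 281) / (131 × 10³) = 0.00919 m³ = 9.19 L.

9.19 L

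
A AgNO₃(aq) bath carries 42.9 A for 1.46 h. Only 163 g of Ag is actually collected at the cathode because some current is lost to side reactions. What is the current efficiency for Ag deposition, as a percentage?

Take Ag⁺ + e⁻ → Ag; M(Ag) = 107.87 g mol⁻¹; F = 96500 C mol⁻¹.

Q = I·t = 42.90 × 5256.0 = 225500 C; n(e⁻) = 225500/96500 = 2.337 mol.
Theoretical n(Ag) = n(e⁻)/1 = 2.337 mol, i.e. m_theo = 2.337 × 107.87 = 252.0 g.
Efficiency = m_actual / m_theo = 163 / 252.0 = 64.7 %.

64.7 %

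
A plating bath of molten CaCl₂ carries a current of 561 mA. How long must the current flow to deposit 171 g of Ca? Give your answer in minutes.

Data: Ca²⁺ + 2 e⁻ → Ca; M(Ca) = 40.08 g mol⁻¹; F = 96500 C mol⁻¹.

n(Ca) = m/M = 171 / 40.08 = 4.266 mol.
Each Ca atom requires 2 electrons, so n(e⁻) = 2 × 4.266 = 8.533 mol.
Q = n(e⁻)·F = 8.533 × 96500 = 823400 C.
t = Q/I = 823400 / 0.5610 A = 1468000 s = 24500 min.

24500 min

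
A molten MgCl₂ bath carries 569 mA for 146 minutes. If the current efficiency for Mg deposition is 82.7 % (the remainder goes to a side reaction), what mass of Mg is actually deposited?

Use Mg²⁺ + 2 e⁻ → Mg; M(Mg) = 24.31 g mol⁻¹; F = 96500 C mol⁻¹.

0.519 g

Q = I·t = 0.5690 × 8760.0 = 4984 C.
n(e⁻) = 4984/96500 = 0.05165 mol; theoretically n(Mg) = 0.05165/2 = 0.02583 mol, m_theo = 0.6278 g.
At 82.7 % efficiency, m_actual = 0.827 × 0.6278 = 0.519 g.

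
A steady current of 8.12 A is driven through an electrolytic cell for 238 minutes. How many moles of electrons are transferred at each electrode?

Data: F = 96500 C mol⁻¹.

1.20 mol

Q = I·t = 8.120 A × 14280 s = 116000 C.
n(e⁻) = Q/F = 116000 / 96500 = 1.20 mol.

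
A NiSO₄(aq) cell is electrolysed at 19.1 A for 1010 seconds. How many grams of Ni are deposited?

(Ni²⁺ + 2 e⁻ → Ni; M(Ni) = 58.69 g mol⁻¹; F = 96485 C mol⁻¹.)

Q = I·t = 19.10 A × 1010.0 s = 19290 C.
n(e⁻) = Q/F = 19290 / 96485 = 0.1999 mol.
Ni²⁺ + 2 e⁻ → Ni, so n(Ni) = n(e⁻)/2 = 0.09997 mol.
m = n·M = 0.09997 × 58.69 = 5.87 g.

5.87 g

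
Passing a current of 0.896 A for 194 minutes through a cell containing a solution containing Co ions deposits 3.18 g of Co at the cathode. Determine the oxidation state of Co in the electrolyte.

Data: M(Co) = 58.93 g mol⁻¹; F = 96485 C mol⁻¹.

+2

Q = I·t = 0.8960 A × 11640 s = 10430 C, so n(e⁻) = 10430/96485 = 0.1081 mol.
n(Co) deposited = 3.18 / 58.93 = 0.05396 mol.
Electrons per atom = n(e⁻)/n(Co) = 0.1081 / 0.05396 = 2.00 ≈ 2, so the ion is Co²⁺.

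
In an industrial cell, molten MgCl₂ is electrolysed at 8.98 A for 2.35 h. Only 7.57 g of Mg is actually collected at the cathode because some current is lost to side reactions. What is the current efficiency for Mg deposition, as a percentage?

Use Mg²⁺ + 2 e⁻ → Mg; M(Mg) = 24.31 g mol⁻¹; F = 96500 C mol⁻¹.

79.1 %

Q = I·t = 8.980 × 8460.0 = 75970 C; n(e⁻) = 75970/96500 = 0.7873 mol.
Theoretical n(Mg) = n(e⁻)/2 = 0.3936 mol, i.e. m_theo = 0.3936 × 24.31 = 9.569 g.
Efficiency = m_actual / m_theo = 7.57 / 9.569 = 79.1 %.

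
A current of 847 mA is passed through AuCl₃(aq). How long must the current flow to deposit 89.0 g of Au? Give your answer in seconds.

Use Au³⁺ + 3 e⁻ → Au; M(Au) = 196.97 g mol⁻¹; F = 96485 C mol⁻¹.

n(Au) = m/M = 89.0 / 196.97 = 0.4518 mol.
Each Au atom requires 3 electrons, so n(e⁻) = 3 × 0.4518 = 1.356 mol.
Q = n(e⁻)·F = 1.356 × 96485 = 130800 C.
t = Q/I = 130800 / 0.8470 A = 154400 s.

1.54 × 10⁵ s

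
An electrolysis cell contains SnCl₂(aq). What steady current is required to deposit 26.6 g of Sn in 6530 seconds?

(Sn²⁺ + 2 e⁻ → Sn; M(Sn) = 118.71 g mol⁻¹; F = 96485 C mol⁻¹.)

6.62 A

n(Sn) = 26.6 / 118.71 = 0.2241 mol.
n(e⁻) = 2 × 0.2241 = 0.4482 mol.
Q = n(e⁻)·F = 0.4482 × 96485 = 43240 C.
I = Q/t = 43240 / 6530.0 s = 6.62 A.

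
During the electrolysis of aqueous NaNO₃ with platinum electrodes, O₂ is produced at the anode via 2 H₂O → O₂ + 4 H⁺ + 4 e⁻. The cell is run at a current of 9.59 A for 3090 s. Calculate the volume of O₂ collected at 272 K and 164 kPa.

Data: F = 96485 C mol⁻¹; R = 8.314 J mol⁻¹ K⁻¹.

Q = I·t = 9.590 A × 3090.0 s = 29630 C.
n(e⁻) = Q/F = 29630 / 96485 = 0.3071 mol.
4 electrons are transferred per O₂ molecule, so n(O₂) = 0.3071 / 4 = 0.07678 mol.
V = nRT/P = (0.07678 × 8.314 × 272) / (164 × 10³ Pa) = 0.00106 m³ = 1.06 L.

1.06 L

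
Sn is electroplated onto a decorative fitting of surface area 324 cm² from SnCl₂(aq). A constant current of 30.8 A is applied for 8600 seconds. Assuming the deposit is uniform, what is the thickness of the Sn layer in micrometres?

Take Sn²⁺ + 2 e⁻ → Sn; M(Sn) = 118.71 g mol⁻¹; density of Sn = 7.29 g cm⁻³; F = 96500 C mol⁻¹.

690 μm

Q = I·t = 30.80 × 8600.0 = 264900 C; n(e⁻) = 2.745 mol.
n(Sn) = n(e⁻)/2 = 1.372 mol, so m = 1.372 × 118.71 = 162.9 g.
Volume = m/ρ = 162.9 / 7.29 = 22.35 cm³.
Thickness = V/A = 22.35 / 324 = 0.0690 cm = 690 μm.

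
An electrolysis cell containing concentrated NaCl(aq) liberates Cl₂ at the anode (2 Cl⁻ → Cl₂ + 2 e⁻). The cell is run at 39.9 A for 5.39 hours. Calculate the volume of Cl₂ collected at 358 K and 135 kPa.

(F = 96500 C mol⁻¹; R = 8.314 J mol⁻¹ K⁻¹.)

Q = I·t = 39.90 A × 19404 s = 774200 C.
n(e⁻) = Q/F = 774200 / 96500 = 8.023 mol.
2 electrons are transferred per Cl₂ molecule, so n(Cl₂) = 8.023 / 2 = 4.012 mol.
V = nRT/P = (4.012 × 8.314 × 358) / (135 × 10³ Pa) = 0.0884 m³ = 88.4 L.

88.4 L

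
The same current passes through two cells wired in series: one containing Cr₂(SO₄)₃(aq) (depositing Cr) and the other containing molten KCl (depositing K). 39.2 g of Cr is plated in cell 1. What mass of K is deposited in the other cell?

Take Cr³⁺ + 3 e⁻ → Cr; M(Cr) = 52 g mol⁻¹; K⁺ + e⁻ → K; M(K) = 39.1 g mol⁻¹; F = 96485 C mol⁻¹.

88.4 g

n(Cr) = 39.2 / 52 = 0.7538 mol.
Since Cr³⁺ + 3 e⁻ → Cr, n(e⁻) passed = 3 × 0.7538 = 2.262 mol.
Cells in series carry the same charge, so the same 2.262 mol of electrons passes through cell 2.
K⁺ + e⁻ → K, so n(K) = 2.262 / 1 = 2.262 mol.
m(K) = 2.262 × 39.1 = 88.4 g.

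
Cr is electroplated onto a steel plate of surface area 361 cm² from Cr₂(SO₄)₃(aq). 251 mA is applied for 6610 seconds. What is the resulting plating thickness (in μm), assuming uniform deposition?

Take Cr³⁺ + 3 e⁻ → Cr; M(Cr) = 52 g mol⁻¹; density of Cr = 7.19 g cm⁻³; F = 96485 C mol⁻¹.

Q = I·t = 0.2510 × 6610.0 = 1659 C; n(e⁻) = 0.01720 mol.
n(Cr) = n(e⁻)/3 = 0.005732 mol, so m = 0.005732 × 52 = 0.2981 g.
Volume = m/ρ = 0.2981 / 7.19 = 0.04145 cm³.
Thickness = V/A = 0.04145 / 361 = 1.15 × 10⁻⁴ cm = 1.15 μm.

1.15 μm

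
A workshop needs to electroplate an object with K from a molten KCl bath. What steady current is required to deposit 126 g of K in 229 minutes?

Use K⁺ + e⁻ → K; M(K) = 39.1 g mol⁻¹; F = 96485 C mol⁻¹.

n(K) = 126 / 39.1 = 3.223 mol.
n(e⁻) = 1 × 3.223 = 3.223 mol.
Q = n(e⁻)·F = 3.223 × 96485 = 310900 C.
I = Q/t = 310900 / 13740 s = 22.6 A.

22.6 A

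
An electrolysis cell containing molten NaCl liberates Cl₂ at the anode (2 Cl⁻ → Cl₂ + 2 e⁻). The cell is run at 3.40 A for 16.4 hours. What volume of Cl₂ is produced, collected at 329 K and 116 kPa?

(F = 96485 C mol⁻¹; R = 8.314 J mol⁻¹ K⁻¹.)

24.5 L

Q = I·t = 3.400 A × 59040 s = 200700 C.
n(e⁻) = Q/F = 200700 / 96485 = 2.080 mol.
2 electrons are transferred per Cl₂ molecule, so n(Cl₂) = 2.080 / 2 = 1.040 mol.
V = nRT/P = (1.040 × 8.314 × 329) / (116 × 10³ Pa) = 0.0245 m³ = 24.5 L.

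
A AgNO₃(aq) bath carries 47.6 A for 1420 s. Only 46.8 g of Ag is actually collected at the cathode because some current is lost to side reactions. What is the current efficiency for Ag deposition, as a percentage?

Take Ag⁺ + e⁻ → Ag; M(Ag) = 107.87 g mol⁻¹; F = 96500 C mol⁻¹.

61.9 %

Q = I·t = 47.60 × 1420.0 = 67590 C; n(e⁻) = 67590/96500 = 0.7004 mol.
Theoretical n(Ag) = n(e⁻)/1 = 0.7004 mol, i.e. m_theo = 0.7004 × 107.87 = 75.56 g.
Efficiency = m_actual / m_theo = 46.8 / 75.56 = 61.9 %.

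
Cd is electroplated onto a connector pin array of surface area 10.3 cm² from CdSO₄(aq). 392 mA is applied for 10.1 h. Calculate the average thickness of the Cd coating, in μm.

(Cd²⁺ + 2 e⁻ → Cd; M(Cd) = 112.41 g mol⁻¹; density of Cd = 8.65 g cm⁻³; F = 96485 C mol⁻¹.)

Q = I·t = 0.3920 × 36360 = 14250 C; n(e⁻) = 0.1477 mol.
n(Cd) = n(e⁻)/2 = 0.07386 mol, so m = 0.07386 × 112.41 = 8.303 g.
Volume = m/ρ = 8.303 / 8.65 = 0.9599 cm³.
Thickness = V/A = 0.9599 / 10.3 = 0.0932 cm = 932 μm.

932 μm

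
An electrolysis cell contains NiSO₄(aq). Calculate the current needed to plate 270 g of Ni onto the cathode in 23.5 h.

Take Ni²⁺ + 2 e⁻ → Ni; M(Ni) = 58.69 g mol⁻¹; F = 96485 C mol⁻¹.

n(Ni) = 270 / 58.69 = 4.600 mol.
n(e⁻) = 2 × 4.600 = 9.201 mol.
Q = n(e⁻)·F = 9.201 × 96485 = 887700 C.
I = Q/t = 887700 / 84600 s = 10.5 A.

10.5 A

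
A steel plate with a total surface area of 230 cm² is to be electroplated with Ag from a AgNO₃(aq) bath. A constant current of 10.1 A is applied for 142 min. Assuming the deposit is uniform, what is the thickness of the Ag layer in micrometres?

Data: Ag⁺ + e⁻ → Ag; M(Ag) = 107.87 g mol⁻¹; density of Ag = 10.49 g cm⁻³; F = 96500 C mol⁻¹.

Q = I·t = 10.10 × 8520.0 = 86050 C; n(e⁻) = 0.8917 mol.
n(Ag) = n(e⁻)/1 = 0.8917 mol, so m = 0.8917 × 107.87 = 96.19 g.
Volume = m/ρ = 96.19 / 10.49 = 9.170 cm³.
Thickness = V/A = 9.170 / 230 = 0.0399 cm = 399 μm.

399 μm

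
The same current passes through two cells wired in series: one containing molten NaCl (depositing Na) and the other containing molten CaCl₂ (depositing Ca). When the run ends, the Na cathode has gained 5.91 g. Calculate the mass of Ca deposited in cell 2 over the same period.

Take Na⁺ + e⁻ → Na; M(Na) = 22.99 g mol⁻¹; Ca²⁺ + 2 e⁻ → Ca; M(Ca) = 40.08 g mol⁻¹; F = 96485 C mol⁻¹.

5.15 g

n(Na) = 5.91 / 22.99 = 0.2571 mol.
Since Na⁺ + e⁻ → Na, n(e⁻) passed = 1 × 0.2571 = 0.2571 mol.
Cells in series carry the same charge, so the same 0.2571 mol of electrons passes through cell 2.
Ca²⁺ + 2 e⁻ → Ca, so n(Ca) = 0.2571 / 2 = 0.1285 mol.
m(Ca) = 0.1285 × 40.08 = 5.15 g.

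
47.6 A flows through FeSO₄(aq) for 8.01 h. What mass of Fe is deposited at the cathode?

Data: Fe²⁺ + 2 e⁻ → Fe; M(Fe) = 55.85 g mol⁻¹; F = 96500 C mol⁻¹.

397 g

Q = I·t = 47.60 A × 28836 s = 1373000 C.
n(e⁻) = Q/F = 1373000 / 96500 = 14.22 mol.
Fe²⁺ + 2 e⁻ → Fe, so n(Fe) = n(e⁻)/2 = 7.112 mol.
m = n·M = 7.112 × 55.85 = 397 g.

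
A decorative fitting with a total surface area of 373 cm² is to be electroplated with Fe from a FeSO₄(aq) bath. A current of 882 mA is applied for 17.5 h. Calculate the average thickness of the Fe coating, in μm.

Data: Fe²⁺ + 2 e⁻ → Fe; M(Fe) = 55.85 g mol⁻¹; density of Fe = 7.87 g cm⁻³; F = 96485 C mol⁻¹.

Q = I·t = 0.8820 × 63000 = 55570 C; n(e⁻) = 0.5759 mol.
n(Fe) = n(e⁻)/2 = 0.2880 mol, so m = 0.2880 × 55.85 = 16.08 g.
Volume = m/ρ = 16.08 / 7.87 = 2.043 cm³.
Thickness = V/A = 2.043 / 373 = 0.00548 cm = 54.8 μm.

54.8 μm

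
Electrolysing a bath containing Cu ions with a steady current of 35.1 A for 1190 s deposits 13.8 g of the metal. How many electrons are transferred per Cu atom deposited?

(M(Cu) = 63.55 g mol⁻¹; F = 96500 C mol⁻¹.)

2

Q = I·t = 35.10 A × 1190.0 s = 41770 C, so n(e⁻) = 41770/96500 = 0.4328 mol.
n(Cu) deposited = 13.8 / 63.55 = 0.2172 mol.
Electrons per atom = n(e⁻)/n(Cu) = 0.4328 / 0.2172 = 1.99 ≈ 2, so the ion is Cu²⁺.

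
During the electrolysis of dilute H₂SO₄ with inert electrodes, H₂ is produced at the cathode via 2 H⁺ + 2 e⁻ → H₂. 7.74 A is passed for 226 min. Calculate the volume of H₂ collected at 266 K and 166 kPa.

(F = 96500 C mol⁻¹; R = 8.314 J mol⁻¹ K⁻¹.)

Q = I·t = 7.740 A × 13560 s = 105000 C.
n(e⁻) = Q/F = 105000 / 96500 = 1.088 mol.
2 electrons are transferred per H₂ molecule, so n(H₂) = 1.088 / 2 = 0.5438 mol.
V = nRT/P = (0.5438 × 8.314 × 266) / (166 × 10³ Pa) = 0.00724 m³ = 7.24 L.

7.24 L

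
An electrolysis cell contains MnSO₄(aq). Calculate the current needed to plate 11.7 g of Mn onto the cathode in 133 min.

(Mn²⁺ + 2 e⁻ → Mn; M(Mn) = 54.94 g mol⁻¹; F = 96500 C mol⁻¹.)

5.15 A

n(Mn) = 11.7 / 54.94 = 0.2130 mol.
n(e⁻) = 2 × 0.2130 = 0.4259 mol.
Q = n(e⁻)·F = 0.4259 × 96500 = 41100 C.
I = Q/t = 41100 / 7980.0 s = 5.15 A.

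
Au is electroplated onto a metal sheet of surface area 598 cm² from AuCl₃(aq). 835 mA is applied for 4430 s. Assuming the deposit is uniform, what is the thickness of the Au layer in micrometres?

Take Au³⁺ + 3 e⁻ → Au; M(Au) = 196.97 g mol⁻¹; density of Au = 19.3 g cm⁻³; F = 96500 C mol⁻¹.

2.18 μm

Q = I·t = 0.8350 × 4430.0 = 3699 C; n(e⁻) = 0.03833 mol.
n(Au) = n(e⁻)/3 = 0.01278 mol, so m = 0.01278 × 196.97 = 2.517 g.
Volume = m/ρ = 2.517 / 19.3 = 0.1304 cm³.
Thickness = V/A = 0.1304 / 598 = 2.18 × 10⁻⁴ cm = 2.18 μm.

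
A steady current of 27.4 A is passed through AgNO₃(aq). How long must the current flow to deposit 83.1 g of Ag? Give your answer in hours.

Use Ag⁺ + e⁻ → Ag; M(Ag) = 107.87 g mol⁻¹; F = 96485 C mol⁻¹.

0.754 h

n(Ag) = m/M = 83.1 / 107.87 = 0.7704 mol.
Each Ag atom requires 1 electron, so n(e⁻) = 1 × 0.7704 = 0.7704 mol.
Q = n(e⁻)·F = 0.7704 × 96485 = 74330 C.
t = Q/I = 74330 / 27.40 A = 2713 s = 0.754 h.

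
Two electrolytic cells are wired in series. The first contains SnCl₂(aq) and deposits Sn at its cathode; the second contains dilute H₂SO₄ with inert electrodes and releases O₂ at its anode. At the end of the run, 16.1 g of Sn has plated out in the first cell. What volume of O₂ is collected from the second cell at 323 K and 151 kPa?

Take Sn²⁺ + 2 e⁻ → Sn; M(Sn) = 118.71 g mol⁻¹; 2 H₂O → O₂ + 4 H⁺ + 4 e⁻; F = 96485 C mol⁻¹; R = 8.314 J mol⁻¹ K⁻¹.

1.21 L

n(Sn) = 16.1 / 118.71 = 0.1356 mol, so n(e⁻) = 2 × 0.1356 = 0.2712 mol.
The cells are in series, so the same 0.2712 mol of electrons passes through the second cell.
2 H₂O → O₂ + 4 H⁺ + 4 e⁻ — 4 mol e⁻ per mol O₂, so n(O₂) = 0.2712/4 = 0.06781 mol.
V = nRT/P = (0.06781 × 8.314 × 323) / (151 × 10³) = 0.00121 m³ = 1.21 L.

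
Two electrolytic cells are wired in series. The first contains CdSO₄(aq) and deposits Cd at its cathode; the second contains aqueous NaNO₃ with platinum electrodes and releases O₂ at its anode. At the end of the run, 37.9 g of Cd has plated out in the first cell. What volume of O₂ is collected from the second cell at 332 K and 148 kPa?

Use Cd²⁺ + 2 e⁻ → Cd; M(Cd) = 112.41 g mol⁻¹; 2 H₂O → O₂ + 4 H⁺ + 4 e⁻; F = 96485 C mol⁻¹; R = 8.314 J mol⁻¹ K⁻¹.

3.14 L

n(Cd) = 37.9 / 112.41 = 0.3372 mol, so n(e⁻) = 2 × 0.3372 = 0.6743 mol.
The cells are in series, so the same 0.6743 mol of electrons passes through the second cell.
2 H₂O → O₂ + 4 H⁺ + 4 e⁻ — 4 mol e⁻ per mol O₂, so n(O₂) = 0.6743/4 = 0.1686 mol.
V = nRT/P = (0.1686 × 8.314 × 332) / (148 × 10³) = 0.00314 m³ = 3.14 L.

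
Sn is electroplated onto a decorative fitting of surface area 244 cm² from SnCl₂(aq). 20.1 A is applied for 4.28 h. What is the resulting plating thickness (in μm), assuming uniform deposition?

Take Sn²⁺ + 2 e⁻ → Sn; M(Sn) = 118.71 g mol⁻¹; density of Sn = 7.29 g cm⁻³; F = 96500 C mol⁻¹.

Q = I·t = 20.10 × 15408 = 309700 C; n(e⁻) = 3.209 mol.
n(Sn) = n(e⁻)/2 = 1.605 mol, so m = 1.605 × 118.71 = 190.5 g.
Volume = m/ρ = 190.5 / 7.29 = 26.13 cm³.
Thickness = V/A = 26.13 / 244 = 0.107 cm = 1070 μm.

1070 μm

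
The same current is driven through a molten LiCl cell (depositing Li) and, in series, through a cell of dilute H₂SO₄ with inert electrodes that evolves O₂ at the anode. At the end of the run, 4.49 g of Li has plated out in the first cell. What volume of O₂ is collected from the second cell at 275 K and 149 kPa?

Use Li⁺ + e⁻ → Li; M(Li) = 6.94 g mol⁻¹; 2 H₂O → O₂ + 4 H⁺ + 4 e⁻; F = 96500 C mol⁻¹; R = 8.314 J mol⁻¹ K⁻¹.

2.48 L

n(Li) = 4.49 / 6.94 = 0.6470 mol, so n(e⁻) = 1 × 0.6470 = 0.6470 mol.
The cells are in series, so the same 0.6470 mol of electrons passes through the second cell.
2 H₂O → O₂ + 4 H⁺ + 4 e⁻ — 4 mol e⁻ per mol O₂, so n(O₂) = 0.6470/4 = 0.1617 mol.
V = nRT/P = (0.1617 × 8.314 × 275) / (149 × 10³) = 0.00248 m³ = 2.48 L.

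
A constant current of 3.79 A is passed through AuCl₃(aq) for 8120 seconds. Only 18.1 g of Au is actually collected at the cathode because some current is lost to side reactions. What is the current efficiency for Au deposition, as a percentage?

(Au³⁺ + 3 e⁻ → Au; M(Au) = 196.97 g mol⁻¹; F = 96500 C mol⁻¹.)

Q = I·t = 3.790 × 8120.0 = 30770 C; n(e⁻) = 30770/96500 = 0.3189 mol.
Theoretical n(Au) = n(e⁻)/3 = 0.1063 mol, i.e. m_theo = 0.1063 × 196.97 = 20.94 g.
Efficiency = m_actual / m_theo = 18.1 / 20.94 = 86.4 %.

86.4 %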